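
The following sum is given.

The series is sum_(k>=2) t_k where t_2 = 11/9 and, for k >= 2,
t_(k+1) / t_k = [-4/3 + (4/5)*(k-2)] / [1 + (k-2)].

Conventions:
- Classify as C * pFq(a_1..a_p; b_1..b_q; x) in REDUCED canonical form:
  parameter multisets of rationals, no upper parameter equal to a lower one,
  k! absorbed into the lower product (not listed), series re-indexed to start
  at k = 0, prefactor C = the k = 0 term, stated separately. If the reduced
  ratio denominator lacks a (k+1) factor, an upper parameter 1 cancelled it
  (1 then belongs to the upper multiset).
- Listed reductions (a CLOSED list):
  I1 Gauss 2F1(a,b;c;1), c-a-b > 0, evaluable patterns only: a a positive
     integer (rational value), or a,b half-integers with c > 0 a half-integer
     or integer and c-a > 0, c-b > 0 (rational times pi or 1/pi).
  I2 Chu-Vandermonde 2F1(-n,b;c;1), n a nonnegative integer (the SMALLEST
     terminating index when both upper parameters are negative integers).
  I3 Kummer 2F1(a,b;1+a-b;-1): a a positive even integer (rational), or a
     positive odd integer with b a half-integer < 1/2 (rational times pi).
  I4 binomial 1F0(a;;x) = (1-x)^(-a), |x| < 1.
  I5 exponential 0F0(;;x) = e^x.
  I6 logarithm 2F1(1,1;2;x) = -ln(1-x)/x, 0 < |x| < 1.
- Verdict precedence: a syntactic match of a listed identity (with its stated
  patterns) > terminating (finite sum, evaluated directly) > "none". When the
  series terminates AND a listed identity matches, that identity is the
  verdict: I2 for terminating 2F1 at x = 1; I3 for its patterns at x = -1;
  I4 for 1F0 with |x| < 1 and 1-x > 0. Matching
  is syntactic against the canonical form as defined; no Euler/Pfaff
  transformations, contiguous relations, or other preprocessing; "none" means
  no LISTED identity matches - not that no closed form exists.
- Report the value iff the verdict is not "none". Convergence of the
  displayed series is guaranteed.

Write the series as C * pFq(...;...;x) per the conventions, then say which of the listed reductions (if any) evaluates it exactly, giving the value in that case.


Key step: x = (4/5) and the expanded ratio factors over Q; C = 11/9, roots give parameters.
Consecutive-term ratio: r(k) = (4/5) * (k-5/3) / [(k+1)] - rational; roots negated = parameters, x = (4/5), C = 11/9.

At argument 4/5: a 1F0 with upper {-5/3}, lower {-}, scaled by C = 11/9. Verdict at x = 4/5: the I4 binomial reduction matches (the 1F0 binomial series: exponent 5/3, x = 4/5). Sum: (11/9) * (1/5)^(5/3).


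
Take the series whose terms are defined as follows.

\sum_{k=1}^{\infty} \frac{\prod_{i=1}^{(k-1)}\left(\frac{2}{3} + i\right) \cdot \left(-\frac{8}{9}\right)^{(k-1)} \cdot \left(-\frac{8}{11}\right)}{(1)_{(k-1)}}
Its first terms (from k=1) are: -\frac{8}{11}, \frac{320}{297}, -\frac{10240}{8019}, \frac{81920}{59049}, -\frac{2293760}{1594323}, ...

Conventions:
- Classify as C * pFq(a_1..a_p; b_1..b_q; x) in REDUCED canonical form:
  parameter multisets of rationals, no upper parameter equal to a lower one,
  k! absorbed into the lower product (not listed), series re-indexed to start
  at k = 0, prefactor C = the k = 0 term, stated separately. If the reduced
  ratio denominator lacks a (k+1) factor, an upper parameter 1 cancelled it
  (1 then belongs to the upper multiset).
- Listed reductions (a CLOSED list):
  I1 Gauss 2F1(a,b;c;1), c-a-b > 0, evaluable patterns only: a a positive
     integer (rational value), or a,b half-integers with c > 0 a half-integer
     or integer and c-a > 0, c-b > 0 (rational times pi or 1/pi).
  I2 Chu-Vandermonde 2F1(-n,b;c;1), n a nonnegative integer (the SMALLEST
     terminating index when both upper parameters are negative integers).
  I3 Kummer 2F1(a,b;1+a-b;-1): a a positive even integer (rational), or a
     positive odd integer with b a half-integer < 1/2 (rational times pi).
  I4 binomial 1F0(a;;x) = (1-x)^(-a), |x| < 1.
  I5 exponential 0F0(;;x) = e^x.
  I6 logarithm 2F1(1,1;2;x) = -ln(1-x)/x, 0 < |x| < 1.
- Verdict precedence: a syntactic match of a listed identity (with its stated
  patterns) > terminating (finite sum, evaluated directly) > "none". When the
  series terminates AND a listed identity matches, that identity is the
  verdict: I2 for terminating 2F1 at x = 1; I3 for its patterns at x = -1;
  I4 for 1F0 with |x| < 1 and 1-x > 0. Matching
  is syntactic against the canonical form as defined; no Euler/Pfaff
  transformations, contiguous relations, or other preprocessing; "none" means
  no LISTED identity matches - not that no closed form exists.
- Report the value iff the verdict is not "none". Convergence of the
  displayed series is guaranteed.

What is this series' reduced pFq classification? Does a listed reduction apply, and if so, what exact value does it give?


With C = -\frac{8}{11}: the canonical form is 1F0(\frac{5}{3}; -; -\frac{8}{9}). Verdict at x = -\frac{8}{9}: the I4 binomial reduction matches (the 1F0 binomial series: exponent -5/3, x = -\frac{8}{9}). Exact value: \left(-\frac{8}{11}\right) \cdot \left(\frac{17}{9}\right)^{-\frac{5}{3}}.

First insight: x = -\frac{8}{9} and the running product (prefactor -8/11) telescopes to a rising factorial.
Adjacent-term ratio: r(k) = -\frac{8}{9} * (k+\frac{5}{3}) / [(k+1)] - rational in k, leading ratio -\frac{8}{9}; with t_0 = -\frac{8}{11}, classification follows.


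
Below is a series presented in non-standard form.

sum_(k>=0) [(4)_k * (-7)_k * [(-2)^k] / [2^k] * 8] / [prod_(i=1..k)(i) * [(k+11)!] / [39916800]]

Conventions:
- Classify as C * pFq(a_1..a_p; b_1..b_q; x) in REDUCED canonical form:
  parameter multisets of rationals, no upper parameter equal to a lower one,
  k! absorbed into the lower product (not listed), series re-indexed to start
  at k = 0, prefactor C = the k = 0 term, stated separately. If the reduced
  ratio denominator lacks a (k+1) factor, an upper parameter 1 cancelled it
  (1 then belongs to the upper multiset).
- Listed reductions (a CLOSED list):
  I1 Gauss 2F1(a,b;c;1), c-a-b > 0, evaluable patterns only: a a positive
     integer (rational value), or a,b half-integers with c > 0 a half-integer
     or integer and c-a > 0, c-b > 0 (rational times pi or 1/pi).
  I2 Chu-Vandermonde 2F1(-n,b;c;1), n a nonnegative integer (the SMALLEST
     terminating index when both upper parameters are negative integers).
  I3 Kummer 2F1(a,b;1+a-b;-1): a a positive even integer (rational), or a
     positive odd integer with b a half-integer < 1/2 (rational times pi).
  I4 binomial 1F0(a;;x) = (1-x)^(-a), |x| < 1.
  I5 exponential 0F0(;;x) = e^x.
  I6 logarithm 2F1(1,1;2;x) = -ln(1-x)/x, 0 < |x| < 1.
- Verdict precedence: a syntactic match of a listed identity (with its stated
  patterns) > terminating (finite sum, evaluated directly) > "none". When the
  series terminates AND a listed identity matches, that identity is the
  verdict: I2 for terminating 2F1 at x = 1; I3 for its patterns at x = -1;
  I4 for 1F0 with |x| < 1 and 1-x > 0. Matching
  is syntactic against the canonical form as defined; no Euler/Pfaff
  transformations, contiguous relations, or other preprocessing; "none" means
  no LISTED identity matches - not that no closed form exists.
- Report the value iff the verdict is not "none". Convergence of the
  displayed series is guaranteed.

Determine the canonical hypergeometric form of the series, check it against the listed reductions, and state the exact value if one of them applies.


Reduced: x = -1, 2F1, upper = {-7, 4}, lower = {12}, C = 8. Verdict (x = -1): the Kummer evaluation I3 applies (x = -1; c = 12 equals 1+a-b for upper {-7, 4}: listed pattern). Sum: 220/3.

Key observation: with t_0 = 8, the two k-th powers (prefactor 8) combine into one argument.
Ratio: r(k) = (-1) * (k-7) (k+4) / [(k+12) (k+1)] - rational in k, leading ratio (-1); with t_0 = 8, classification follows.


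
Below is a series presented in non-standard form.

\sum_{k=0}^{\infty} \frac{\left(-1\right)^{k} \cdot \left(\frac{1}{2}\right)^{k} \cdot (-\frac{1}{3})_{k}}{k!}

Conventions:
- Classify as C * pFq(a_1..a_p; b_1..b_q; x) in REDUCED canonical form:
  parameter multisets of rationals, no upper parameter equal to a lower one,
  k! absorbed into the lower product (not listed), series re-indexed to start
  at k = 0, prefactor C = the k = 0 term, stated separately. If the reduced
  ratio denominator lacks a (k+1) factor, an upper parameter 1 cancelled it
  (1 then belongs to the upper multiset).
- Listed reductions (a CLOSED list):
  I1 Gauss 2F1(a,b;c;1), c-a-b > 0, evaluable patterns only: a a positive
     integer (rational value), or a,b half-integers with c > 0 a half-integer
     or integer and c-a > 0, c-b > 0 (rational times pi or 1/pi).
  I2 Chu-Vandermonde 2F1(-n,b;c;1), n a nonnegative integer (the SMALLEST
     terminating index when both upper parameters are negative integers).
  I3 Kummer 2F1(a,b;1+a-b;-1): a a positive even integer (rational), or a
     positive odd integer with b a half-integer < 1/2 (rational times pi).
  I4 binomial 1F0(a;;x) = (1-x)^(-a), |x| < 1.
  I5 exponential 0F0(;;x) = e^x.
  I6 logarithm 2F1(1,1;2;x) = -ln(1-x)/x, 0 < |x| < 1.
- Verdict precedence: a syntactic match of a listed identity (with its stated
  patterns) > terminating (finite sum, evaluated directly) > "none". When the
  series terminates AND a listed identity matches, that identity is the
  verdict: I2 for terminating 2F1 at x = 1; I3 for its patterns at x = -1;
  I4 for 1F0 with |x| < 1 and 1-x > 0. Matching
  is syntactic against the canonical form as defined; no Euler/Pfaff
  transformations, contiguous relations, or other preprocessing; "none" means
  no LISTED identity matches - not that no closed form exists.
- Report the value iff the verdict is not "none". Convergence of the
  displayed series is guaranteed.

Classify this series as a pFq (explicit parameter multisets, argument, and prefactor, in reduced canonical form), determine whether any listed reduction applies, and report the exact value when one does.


Key step: x = -\frac{1}{2} and the (-1)^k factor (prefactor 1) folds into the argument's sign.
Term ratio: r(k) = -\frac{1}{2} * (k-\frac{1}{3}) / [(k+1)] - rational in k, leading ratio -\frac{1}{2}; with t_0 = 1, classification follows.

Canonical form: C = 1 times 1F0 with upper {-\frac{1}{3}}, lower {-}, x = -\frac{1}{2}. Verdict (x = -\frac{1}{2}): the I4 binomial reduction applies (the 1F0 binomial series: exponent 1/3, x = -\frac{1}{2}). Sum: \left(\frac{3}{2}\right)^{\frac{1}{3}}.


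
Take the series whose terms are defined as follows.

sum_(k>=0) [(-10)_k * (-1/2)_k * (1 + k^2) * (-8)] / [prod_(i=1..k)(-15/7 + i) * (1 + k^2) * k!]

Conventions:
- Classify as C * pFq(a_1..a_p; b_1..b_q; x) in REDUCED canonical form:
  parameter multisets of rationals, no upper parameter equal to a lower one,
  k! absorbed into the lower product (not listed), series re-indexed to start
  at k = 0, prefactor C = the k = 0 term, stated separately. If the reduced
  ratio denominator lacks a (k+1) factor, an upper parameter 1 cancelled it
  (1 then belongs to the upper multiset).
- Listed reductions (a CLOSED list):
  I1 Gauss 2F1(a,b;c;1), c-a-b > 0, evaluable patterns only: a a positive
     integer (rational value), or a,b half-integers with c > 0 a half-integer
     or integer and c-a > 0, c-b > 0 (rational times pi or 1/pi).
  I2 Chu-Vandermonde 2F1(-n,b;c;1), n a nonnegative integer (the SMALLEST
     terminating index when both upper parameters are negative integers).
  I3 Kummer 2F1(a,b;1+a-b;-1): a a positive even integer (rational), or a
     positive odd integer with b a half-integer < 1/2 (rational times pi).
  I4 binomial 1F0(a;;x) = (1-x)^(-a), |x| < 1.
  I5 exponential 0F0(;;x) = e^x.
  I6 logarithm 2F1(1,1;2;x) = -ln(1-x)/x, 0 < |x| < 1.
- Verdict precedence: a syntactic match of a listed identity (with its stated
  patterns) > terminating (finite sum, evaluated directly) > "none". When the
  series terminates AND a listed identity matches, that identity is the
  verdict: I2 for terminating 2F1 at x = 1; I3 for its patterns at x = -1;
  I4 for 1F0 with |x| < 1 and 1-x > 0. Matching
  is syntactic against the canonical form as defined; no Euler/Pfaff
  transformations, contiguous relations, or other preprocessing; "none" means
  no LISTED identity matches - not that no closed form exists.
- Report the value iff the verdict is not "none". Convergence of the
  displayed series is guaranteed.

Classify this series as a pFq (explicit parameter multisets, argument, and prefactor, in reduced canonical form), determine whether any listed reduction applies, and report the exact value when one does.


The series (x = 1) is 2F1: upper {-10, -1/2}, lower {-8/7}, prefactor -8. Verdict: this is the Chu-Vandermonde identity I2 (terminating 2F1 at x = 1 with n = 10, b = -1/2, c = -8/7). Sum: 7490309865/182714368.

The tell: x = 1 and the factor k^2 + 1 cancels (top and bottom), leaving C = -8.
Ratio: r(k) = 1 * (k-10) (k-1/2) / [(k-8/7) (k+1)] ; factor over Q: parameters, x = 1, and C = -8.


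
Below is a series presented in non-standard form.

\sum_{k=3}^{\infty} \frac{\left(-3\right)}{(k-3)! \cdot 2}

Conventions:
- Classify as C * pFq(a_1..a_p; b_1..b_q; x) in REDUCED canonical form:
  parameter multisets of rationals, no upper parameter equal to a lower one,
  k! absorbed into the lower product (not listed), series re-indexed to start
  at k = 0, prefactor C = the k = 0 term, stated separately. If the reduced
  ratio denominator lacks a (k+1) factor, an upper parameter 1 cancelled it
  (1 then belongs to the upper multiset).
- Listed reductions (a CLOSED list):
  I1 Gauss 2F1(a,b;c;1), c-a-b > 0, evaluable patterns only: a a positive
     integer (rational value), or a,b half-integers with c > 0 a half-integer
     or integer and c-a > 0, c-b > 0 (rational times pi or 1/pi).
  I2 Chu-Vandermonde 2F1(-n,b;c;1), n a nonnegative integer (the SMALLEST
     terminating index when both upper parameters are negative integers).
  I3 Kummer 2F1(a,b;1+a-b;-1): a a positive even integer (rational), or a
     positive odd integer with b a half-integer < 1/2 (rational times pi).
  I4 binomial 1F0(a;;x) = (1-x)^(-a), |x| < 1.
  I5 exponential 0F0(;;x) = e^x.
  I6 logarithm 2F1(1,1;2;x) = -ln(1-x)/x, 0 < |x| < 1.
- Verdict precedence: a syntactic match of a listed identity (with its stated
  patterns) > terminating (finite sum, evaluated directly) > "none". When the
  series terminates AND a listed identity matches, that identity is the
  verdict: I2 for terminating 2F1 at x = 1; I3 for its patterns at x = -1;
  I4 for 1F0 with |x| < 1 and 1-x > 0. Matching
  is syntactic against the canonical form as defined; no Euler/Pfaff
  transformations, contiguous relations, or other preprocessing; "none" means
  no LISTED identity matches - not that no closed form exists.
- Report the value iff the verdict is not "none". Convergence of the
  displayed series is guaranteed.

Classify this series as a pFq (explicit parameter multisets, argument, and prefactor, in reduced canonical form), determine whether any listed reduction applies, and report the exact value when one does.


With C = -\frac{3}{2}: the canonical form is 0F0(-; -; 1). Verdict: this is the exponential series (I5) (the 0F0 exponential series at x = 1). Sum: \left(-\frac{3}{2}\right) \cdot e^{1}.

Key step: t_0 = -\frac{3}{2} here, and the constant factors (prefactor -3/2) combine into one prefactor.
Term ratio: r(k) = 1 * 1 / [(k+1)] - rational in k, leading ratio 1; with t_0 = -\frac{3}{2}, classification follows.


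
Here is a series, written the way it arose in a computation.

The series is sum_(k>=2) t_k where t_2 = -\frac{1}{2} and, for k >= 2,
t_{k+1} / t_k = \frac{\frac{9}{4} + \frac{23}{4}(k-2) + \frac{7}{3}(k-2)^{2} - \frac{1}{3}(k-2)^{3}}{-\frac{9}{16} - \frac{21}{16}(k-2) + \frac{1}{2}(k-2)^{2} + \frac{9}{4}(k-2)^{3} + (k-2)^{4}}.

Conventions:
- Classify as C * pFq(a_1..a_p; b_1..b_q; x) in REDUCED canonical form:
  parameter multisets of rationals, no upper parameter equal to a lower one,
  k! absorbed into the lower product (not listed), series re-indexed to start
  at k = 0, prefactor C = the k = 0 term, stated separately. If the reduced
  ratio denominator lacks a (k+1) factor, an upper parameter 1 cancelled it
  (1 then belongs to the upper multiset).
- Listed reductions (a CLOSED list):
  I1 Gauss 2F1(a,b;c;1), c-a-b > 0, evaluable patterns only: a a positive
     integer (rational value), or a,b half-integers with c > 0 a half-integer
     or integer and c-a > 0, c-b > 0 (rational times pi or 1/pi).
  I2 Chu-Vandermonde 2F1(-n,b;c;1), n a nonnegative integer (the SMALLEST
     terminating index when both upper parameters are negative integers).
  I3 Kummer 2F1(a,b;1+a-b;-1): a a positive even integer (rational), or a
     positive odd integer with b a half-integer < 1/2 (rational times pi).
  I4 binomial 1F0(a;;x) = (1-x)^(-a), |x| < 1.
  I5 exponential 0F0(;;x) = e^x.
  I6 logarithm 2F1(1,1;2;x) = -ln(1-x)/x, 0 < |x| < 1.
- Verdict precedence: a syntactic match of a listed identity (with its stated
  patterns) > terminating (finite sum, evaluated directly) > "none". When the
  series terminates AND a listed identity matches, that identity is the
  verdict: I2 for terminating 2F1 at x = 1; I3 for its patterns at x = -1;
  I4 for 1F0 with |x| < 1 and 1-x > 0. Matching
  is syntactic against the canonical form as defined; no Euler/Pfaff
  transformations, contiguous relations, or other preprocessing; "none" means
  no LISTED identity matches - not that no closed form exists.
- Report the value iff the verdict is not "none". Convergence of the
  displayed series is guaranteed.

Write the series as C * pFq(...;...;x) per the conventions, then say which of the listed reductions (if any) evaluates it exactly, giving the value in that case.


Canonical form: C = -\frac{1}{2} times 1F1 with upper {-9}, lower {-\frac{3}{4}}, x = -\frac{1}{3}. Verdict: terminating - upper parameter -9 makes this a finite sum (last index 9), evaluated exactly. Its exact value is \frac{365462674083307}{17881528187250}.

The tell: with t_0 = -\frac{1}{2}, cancel k + 3/2 from the displayed ratio first; then C = -1/2.
Step ratio: r(k) = -\frac{1}{3} * (k-9) / [(k-\frac{3}{4}) (k+1)] ; factor over Q: parameters, x = -\frac{1}{3}, and C = -\frac{1}{2}.


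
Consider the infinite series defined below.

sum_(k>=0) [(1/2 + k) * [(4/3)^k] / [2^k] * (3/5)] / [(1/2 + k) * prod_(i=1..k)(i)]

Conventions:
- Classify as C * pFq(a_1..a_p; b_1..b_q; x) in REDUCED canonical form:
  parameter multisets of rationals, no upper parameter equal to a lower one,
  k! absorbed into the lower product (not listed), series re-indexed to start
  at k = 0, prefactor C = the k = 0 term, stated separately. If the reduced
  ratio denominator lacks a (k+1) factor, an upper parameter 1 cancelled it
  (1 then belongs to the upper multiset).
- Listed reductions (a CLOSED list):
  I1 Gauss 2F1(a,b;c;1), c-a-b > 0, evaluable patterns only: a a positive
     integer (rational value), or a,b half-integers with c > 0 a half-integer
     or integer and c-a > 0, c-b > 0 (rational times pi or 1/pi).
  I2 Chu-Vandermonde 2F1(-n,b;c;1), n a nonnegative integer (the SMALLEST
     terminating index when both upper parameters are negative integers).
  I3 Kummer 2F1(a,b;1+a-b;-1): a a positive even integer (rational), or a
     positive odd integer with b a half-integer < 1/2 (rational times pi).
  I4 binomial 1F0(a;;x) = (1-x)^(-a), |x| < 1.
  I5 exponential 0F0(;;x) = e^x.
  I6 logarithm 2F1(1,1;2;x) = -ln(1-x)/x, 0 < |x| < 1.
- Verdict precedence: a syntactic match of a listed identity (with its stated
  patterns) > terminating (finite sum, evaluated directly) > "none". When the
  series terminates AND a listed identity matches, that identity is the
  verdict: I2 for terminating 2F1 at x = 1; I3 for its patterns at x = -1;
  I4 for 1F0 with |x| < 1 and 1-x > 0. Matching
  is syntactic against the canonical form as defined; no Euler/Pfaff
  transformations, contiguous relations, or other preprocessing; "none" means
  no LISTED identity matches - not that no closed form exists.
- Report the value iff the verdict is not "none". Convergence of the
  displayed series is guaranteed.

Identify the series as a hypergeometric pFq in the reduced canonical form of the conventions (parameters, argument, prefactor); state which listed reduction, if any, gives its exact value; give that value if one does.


With C = 3/5: the canonical form is 0F0(-; -; 2/3). Verdict (x = 2/3): the exponential series (I5) applies (the 0F0 exponential series at x = 2/3). Hence: (3/5) * e^(2/3).

The tell: with t_0 = 3/5, the factor k + 1/2 cancels (top and bottom), leaving C = 3/5, x = 2/3.
Step ratio: r(k) = (2/3) * 1 / [(k+1)] - rational in k. x = (2/3); t_0 = 3/5; negate the roots.


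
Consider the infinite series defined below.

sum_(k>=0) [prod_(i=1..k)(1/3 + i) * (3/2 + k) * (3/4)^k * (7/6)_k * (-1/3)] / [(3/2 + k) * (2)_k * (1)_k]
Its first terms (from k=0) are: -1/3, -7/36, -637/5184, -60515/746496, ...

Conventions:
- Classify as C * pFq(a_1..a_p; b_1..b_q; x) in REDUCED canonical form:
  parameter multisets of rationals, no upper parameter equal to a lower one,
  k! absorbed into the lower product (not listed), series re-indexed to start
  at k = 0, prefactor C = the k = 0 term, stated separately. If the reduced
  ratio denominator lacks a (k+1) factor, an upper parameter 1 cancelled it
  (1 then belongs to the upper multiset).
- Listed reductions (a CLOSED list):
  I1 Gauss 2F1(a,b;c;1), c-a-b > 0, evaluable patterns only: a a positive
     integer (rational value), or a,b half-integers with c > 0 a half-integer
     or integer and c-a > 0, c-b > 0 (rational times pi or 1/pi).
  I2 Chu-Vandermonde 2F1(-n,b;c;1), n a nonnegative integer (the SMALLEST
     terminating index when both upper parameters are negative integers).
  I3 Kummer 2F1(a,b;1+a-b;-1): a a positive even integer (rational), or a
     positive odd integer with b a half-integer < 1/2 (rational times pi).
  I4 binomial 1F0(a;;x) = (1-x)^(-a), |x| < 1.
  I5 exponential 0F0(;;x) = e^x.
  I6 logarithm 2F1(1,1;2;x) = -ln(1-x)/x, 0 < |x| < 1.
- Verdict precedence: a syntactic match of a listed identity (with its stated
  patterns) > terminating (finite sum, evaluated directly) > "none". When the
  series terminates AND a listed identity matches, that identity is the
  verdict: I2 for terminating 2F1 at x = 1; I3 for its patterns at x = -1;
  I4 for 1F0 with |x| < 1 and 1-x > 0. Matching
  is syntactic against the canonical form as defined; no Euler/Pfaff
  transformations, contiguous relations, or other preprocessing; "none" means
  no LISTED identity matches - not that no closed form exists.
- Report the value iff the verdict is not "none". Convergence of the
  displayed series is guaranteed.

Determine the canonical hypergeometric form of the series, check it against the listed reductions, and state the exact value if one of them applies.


Canonical form: C = -1/3 times 2F1 with upper {7/6, 4/3}, lower {2}, x = 3/4. Verdict: none. Every listed pattern misses the 2F1 form at 3/4, upper {7/6, 4/3}.

Key observation: with t_0 = -1/3, the running product (C = -1/3, x = 3/4) telescopes to a rising factorial.
Ratio: r(k) = (3/4) * (k+7/6) (k+4/3) / [(k+2) (k+1)] - rational; roots negated = parameters, x = (3/4), C = -1/3.


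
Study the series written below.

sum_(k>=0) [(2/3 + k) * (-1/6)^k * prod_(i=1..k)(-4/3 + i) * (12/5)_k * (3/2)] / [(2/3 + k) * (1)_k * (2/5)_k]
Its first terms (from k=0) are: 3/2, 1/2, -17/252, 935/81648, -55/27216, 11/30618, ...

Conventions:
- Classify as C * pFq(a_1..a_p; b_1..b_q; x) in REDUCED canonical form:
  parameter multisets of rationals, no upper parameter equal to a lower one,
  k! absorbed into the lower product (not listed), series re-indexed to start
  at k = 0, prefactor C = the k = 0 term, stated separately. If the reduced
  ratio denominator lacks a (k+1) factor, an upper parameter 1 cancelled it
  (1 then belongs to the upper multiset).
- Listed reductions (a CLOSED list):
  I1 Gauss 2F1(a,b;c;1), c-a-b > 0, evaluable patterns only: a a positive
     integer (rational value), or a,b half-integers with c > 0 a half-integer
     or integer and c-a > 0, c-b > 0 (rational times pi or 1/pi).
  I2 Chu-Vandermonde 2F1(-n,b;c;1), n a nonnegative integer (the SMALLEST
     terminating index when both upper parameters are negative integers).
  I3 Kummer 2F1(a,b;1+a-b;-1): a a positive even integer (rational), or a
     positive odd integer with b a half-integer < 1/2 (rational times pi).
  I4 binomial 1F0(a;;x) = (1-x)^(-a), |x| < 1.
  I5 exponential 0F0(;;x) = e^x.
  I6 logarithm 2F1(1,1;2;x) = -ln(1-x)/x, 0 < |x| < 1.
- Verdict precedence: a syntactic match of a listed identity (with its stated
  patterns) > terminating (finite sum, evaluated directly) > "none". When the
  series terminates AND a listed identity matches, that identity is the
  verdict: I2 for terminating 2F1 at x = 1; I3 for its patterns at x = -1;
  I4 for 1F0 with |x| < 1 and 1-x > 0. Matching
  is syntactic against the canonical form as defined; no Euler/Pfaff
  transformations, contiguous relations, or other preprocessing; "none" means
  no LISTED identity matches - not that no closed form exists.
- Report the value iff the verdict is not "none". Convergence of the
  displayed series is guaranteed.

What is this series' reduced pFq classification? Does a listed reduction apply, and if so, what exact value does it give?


x = -1/6 here; the reduced form reads 2F1, upper {-1/3, 12/5}, lower {2/5}, C = 3/2. Verdict: none. A 2F1 with upper {-1/3, 12/5} fits none of I1-I6 at x = -1/6; the sum runs forever.

First insight: from the first term 3/2: the running product (prefactor 3/2) telescopes to a rising factorial.
Ratio: r(k) = (-1/6) * (k-1/3) (k+12/5) / [(k+2/5) (k+1)] - rational in k. x = (-1/6); t_0 = 3/2; negate the roots.


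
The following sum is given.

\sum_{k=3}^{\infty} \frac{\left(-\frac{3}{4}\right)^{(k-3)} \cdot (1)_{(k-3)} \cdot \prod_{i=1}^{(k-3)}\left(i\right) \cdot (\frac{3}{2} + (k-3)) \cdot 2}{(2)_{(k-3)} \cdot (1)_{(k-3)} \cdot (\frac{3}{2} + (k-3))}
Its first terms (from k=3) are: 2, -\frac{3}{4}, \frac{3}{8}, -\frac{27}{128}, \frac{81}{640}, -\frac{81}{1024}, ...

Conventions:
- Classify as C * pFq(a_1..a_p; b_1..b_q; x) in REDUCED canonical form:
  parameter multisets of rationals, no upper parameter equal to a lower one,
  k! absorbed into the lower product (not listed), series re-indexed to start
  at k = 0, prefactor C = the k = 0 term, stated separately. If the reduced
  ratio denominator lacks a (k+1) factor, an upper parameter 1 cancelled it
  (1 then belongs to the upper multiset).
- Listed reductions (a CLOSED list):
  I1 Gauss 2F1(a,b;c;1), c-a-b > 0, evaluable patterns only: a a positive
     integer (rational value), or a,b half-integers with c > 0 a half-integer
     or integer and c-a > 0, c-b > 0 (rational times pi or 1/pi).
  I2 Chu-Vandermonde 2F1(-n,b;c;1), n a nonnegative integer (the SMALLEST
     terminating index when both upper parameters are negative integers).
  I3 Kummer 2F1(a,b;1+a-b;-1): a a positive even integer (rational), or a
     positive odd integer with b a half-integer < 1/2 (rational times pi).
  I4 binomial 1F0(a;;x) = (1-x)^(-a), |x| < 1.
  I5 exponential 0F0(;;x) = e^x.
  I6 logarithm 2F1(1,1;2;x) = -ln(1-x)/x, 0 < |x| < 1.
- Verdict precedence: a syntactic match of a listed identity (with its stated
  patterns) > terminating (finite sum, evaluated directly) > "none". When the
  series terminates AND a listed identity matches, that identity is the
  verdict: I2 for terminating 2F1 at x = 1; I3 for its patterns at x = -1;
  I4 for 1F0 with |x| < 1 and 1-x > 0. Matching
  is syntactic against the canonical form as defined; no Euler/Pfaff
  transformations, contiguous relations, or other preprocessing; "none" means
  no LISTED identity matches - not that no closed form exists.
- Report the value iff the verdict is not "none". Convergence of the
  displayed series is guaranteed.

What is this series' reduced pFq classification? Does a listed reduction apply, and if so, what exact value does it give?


Classification (C = 2): 2F1 with upper {1, 1}, lower {2}, argument x = -\frac{3}{4}. Verdict: logarithm (I6) matches (the logarithm: parameters (1,1;2), x = -\frac{3}{4}). Exact value: \frac{8}{3} \cdot \ln\left(\frac{7}{4}\right).

First insight: with t_0 = 2, (1)_k (C = 2, x = -3/4) is k! itself.
Term ratio: r(k) = -\frac{3}{4} * (k+1) (k+1) / [(k+2) (k+1)] - poly over poly, x = -\frac{3}{4} from leading terms; C = 2 at k = 0.


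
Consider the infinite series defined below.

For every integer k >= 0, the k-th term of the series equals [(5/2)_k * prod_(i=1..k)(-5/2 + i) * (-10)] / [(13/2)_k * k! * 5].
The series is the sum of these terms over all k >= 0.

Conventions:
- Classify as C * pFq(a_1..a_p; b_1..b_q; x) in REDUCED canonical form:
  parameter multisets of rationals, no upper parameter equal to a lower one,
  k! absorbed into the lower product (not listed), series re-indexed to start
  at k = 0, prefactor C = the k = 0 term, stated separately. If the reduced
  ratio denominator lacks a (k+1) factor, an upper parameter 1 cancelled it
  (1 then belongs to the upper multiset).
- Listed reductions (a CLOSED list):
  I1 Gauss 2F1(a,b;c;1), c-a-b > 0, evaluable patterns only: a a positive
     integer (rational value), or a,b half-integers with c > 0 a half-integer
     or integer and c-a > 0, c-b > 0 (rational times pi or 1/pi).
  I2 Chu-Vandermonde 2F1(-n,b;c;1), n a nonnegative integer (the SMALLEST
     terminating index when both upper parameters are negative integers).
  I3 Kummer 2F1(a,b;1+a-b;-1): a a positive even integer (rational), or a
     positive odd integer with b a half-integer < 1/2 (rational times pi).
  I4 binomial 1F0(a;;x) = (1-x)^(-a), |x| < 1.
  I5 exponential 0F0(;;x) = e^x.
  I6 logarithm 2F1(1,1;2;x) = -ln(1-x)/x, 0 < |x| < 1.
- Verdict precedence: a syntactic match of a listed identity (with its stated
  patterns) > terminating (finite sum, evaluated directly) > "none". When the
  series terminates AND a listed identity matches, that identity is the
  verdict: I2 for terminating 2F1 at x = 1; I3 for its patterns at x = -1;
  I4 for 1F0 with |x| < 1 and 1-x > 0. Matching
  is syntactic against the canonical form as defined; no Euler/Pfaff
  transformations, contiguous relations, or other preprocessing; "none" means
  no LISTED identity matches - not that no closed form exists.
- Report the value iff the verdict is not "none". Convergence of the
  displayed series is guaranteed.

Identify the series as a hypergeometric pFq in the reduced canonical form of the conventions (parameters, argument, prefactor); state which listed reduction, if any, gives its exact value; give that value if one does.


At argument 1: a 2F1 with upper {-3/2, 5/2}, lower {13/2}, scaled by C = -2. Verdict: the half-integer Gauss pattern (I1) applies (x = 1; upper {-3/2, 5/2} half-integers, c = 13/2 in the evaluable pattern). Exact value: (-10395/32768) * pi.

Key observation: with t_0 = -2, the running product (C = -2) telescopes to a rising factorial.
Step ratio: r(k) = 1 * (k-3/2) (k+5/2) / [(k+13/2) (k+1)] - rational in k. x = 1; t_0 = -2; negate the roots.


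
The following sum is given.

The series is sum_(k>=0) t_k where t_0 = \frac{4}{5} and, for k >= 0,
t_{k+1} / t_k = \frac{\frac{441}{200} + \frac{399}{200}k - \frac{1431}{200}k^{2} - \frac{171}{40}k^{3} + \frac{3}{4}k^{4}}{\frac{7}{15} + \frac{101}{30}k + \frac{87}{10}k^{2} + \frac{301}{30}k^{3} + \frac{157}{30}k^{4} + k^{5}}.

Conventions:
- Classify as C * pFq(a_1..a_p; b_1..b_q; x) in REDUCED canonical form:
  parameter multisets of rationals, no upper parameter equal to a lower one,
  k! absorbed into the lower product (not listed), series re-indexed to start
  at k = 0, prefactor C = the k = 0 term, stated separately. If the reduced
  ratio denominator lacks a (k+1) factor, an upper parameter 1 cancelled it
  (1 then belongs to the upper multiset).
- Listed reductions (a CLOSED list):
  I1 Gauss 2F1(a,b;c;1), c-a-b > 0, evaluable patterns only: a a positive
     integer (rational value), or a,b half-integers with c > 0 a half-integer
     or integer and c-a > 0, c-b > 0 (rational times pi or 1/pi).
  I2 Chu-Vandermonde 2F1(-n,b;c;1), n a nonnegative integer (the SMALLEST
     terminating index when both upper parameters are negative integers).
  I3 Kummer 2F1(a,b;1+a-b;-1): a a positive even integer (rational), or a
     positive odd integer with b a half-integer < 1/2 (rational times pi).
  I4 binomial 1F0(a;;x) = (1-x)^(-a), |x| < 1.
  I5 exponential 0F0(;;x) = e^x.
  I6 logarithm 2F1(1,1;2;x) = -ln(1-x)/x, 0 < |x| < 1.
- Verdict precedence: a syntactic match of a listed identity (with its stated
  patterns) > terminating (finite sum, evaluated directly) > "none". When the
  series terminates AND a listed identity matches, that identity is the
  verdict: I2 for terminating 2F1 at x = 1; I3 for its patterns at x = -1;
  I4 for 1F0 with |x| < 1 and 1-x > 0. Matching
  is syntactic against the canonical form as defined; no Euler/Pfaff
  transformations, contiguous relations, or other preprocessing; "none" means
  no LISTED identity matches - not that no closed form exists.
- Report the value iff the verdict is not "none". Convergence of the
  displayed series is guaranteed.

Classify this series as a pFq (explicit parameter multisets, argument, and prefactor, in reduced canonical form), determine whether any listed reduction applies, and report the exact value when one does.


Canonical form: C = \frac{4}{5} times 2F2 with upper {-7, -\frac{3}{5}}, lower {\frac{1}{3}, 2}, x = \frac{3}{4}. Verdict: terminating (-7 upstairs). 8 nonzero terms in all; added directly. Hence: \frac{274266125309839121}{70819840000000000}.

The tell: x = \frac{3}{4} and the parameter 7/5 appears in both the upper and lower lists and cancels (alongside the other common factor).
Adjacent-term ratio: r(k) = \frac{3}{4} * (k-7) (k-\frac{3}{5}) / [(k+\frac{1}{3}) (k+2) (k+1)] ; factor over Q: parameters, x = \frac{3}{4}, and C = \frac{4}{5}.


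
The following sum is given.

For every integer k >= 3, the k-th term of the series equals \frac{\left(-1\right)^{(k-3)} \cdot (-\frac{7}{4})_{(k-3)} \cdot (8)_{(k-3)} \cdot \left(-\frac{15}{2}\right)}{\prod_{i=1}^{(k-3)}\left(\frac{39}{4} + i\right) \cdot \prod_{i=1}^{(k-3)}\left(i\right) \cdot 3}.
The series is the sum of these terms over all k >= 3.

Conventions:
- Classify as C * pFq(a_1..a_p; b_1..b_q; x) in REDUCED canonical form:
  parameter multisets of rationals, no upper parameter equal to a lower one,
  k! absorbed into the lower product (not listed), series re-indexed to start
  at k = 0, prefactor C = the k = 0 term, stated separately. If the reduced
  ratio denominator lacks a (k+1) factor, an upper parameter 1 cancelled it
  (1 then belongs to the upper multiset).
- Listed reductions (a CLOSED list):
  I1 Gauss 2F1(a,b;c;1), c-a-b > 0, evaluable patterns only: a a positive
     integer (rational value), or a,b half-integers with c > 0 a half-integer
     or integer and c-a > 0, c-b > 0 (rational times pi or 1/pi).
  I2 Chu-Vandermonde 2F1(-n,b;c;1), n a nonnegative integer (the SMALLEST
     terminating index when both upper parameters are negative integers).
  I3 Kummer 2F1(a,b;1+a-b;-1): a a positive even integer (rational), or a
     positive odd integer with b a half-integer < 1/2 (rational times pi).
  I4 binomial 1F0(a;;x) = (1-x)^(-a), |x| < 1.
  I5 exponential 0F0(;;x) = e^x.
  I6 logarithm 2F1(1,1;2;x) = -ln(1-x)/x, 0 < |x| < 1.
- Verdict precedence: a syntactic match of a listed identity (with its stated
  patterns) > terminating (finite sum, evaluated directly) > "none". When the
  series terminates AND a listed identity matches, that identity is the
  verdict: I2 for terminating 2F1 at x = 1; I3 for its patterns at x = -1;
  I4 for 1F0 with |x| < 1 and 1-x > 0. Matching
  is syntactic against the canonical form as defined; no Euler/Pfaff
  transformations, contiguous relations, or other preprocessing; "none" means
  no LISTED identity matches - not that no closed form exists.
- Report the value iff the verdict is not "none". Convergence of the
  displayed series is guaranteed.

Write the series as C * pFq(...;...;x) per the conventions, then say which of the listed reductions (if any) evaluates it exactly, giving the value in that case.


This is -\frac{5}{2} * 2F1(-\frac{7}{4}, 8; \frac{43}{4}; -1) in reduced canonical form. Verdict at x = -1: Kummer (I3) matches (x = -1; c = \frac{43}{4} equals 1+a-b for upper {-\frac{7}{4}, 8}: listed pattern). Hence: -\frac{54405}{8192}.

First insight: x = -1 and the lower running product (C = -5/2, x = -1) is a rising factorial.
Ratio: r(k) = -1 * (k-\frac{7}{4}) (k+8) / [(k+\frac{43}{4}) (k+1)] - poly over poly, x = -1 from leading terms; C = -\frac{5}{2} at k = 0.


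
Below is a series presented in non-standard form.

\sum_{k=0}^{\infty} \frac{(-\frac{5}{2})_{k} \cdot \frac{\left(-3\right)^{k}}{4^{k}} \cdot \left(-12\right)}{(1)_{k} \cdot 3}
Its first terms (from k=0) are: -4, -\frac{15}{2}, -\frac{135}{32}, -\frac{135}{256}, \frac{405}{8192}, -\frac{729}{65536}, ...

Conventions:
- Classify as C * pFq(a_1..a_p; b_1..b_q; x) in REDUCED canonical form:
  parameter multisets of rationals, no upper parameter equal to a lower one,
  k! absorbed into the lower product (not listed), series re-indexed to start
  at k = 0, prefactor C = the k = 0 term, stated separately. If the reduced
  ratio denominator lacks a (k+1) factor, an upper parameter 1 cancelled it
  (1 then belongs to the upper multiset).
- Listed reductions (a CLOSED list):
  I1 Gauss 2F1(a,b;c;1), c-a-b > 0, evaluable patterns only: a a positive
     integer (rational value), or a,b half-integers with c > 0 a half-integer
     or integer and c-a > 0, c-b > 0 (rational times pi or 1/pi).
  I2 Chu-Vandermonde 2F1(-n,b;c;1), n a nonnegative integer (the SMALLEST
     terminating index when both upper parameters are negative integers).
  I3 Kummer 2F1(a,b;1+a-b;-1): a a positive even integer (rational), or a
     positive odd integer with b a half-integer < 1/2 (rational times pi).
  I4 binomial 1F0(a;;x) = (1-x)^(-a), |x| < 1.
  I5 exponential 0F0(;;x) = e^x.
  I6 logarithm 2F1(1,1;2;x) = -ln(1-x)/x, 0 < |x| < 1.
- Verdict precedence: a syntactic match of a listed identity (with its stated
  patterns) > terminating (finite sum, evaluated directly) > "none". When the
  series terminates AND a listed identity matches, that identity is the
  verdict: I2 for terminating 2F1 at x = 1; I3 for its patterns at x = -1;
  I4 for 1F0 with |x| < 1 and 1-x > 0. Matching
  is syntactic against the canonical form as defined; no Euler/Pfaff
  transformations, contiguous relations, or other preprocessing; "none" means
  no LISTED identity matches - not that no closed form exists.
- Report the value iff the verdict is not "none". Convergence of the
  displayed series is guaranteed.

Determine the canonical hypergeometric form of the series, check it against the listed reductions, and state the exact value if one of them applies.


First insight: x = -\frac{3}{4} and the two geometric factors (C = -4, x = -3/4) combine into one argument.
Consecutive-term ratio: r(k) = -\frac{3}{4} * (k-\frac{5}{2}) / [(k+1)] ; factor over Q: parameters, x = -\frac{3}{4}, and C = -4.

With C = -4: the canonical form is 1F0(-\frac{5}{2}; -; -\frac{3}{4}). Verdict (x = -\frac{3}{4}): the I4 binomial reduction applies (the 1F0 binomial series: exponent 5/2, x = -\frac{3}{4}). Sum: \left(-4\right) \cdot \left(\frac{7}{4}\right)^{\frac{5}{2}}.


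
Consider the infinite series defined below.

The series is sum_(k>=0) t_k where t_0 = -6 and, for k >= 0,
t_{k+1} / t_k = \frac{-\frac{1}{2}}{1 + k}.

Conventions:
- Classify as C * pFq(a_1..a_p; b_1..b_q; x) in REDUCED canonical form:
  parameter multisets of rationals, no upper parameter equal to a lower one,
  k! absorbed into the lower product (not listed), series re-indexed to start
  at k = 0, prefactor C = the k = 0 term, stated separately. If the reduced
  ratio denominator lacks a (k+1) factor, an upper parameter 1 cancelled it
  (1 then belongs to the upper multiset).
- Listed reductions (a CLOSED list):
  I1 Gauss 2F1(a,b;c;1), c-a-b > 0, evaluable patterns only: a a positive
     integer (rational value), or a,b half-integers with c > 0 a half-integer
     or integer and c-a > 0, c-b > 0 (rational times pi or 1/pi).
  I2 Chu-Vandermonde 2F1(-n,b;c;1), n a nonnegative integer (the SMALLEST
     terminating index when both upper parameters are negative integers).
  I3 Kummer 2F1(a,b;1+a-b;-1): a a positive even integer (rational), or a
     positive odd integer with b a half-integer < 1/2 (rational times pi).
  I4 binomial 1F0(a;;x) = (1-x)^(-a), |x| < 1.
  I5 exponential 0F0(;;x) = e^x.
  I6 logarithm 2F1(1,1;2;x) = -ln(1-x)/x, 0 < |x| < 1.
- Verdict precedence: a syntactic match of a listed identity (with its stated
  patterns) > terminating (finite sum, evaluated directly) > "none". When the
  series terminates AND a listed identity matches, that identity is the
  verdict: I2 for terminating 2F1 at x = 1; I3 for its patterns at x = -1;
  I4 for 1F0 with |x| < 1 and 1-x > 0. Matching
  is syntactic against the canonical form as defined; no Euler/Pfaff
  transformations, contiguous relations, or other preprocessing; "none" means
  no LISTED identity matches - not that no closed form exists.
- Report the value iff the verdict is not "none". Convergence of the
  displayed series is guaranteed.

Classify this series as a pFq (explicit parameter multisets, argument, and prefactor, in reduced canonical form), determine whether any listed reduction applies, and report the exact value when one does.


Reduced: x = -\frac{1}{2}, 0F0, upper = {-}, lower = {-}, C = -6. Verdict: this is the exponential series (I5) (the 0F0 exponential series at x = -\frac{1}{2}). Exact value: \left(-6\right) \cdot e^{-\frac{1}{2}}.

Key step: from the first term -6: the expanded ratio factors over Q; C = -6, x = -1/2, roots give parameters.
Ratio: r(k) = -\frac{1}{2} * 1 / [(k+1)] - rational in k, leading ratio -\frac{1}{2}; with t_0 = -6, classification follows.
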